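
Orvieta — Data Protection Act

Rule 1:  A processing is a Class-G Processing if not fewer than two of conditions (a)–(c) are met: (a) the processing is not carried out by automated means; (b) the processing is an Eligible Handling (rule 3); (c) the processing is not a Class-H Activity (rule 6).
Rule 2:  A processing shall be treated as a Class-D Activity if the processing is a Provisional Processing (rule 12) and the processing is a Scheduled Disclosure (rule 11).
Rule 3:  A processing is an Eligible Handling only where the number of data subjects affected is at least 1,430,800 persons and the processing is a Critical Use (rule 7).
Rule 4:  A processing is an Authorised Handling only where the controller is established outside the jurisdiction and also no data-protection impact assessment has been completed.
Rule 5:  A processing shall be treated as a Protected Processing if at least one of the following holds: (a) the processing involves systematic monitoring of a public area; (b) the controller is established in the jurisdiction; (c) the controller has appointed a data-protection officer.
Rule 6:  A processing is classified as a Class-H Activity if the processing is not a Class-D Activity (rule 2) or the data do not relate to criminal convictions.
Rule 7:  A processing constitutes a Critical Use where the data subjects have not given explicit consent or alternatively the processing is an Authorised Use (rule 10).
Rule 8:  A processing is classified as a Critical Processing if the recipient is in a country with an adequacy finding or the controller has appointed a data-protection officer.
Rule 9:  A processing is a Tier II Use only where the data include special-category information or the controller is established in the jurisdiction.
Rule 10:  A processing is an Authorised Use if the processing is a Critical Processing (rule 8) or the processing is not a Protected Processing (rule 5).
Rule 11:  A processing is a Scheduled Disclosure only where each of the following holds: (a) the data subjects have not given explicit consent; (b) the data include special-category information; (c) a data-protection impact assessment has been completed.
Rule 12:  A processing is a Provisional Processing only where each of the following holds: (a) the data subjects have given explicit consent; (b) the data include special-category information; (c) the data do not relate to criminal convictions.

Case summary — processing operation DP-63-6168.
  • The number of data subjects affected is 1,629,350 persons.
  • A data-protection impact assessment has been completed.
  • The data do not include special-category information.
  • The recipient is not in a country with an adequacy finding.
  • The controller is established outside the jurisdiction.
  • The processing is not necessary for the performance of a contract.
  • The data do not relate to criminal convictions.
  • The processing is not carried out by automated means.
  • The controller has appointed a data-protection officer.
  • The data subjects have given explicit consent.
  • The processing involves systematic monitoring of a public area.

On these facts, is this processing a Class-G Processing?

Yes

rule 8 — Critical Processing: [the recipient is in a country with an adequacy finding? no] OR [the controller has appointed a data-protection officer? yes] → satisfied.
rule 5 — Protected Processing: [the processing involves systematic monitoring of a public area? yes] OR [the controller is established in the jurisdiction? no] OR [the controller has appointed a data-protection officer? yes] → satisfied.
rule 10 — Authorised Use: [Critical Processing (rule 8)? yes] OR [not a Protected Processing (rule 5)? no] → satisfied.
rule 7 — Critical Use: [the data subjects have not given explicit consent? no] OR [Authorised Use (rule 10)? yes] → satisfied.
rule 3 — Eligible Handling: [number of data subjects affected: 1,629,350 persons ≥ 1,430,800 persons? yes] AND [Critical Use (rule 7)? yes] → satisfied.
rule 12 — Provisional Processing: [the data subjects have given explicit consent? yes] AND [the data include special-category information? no] AND [the data do not relate to criminal convictions? yes] → not satisfied.
rule 11 — Scheduled Disclosure: [the data subjects have not given explicit consent? no] AND [the data include special-category information? no] AND [a data-protection impact assessment has been completed? yes] → not satisfied.
rule 2 — Class-D Activity: [Provisional Processing (rule 12)? no] AND [Scheduled Disclosure (rule 11)? no] → not satisfied.
rule 6 — Class-H Activity: [not a Class-D Activity (rule 2)? yes] OR [the data do not relate to criminal convictions? yes] → satisfied.
rule 1 — Class-G Processing: the processing is not carried out by automated means? yes; Eligible Handling (rule 3)? yes; not a Class-H Activity (rule 6)? no — 2 of 3 hold (need ≥2) → satisfied.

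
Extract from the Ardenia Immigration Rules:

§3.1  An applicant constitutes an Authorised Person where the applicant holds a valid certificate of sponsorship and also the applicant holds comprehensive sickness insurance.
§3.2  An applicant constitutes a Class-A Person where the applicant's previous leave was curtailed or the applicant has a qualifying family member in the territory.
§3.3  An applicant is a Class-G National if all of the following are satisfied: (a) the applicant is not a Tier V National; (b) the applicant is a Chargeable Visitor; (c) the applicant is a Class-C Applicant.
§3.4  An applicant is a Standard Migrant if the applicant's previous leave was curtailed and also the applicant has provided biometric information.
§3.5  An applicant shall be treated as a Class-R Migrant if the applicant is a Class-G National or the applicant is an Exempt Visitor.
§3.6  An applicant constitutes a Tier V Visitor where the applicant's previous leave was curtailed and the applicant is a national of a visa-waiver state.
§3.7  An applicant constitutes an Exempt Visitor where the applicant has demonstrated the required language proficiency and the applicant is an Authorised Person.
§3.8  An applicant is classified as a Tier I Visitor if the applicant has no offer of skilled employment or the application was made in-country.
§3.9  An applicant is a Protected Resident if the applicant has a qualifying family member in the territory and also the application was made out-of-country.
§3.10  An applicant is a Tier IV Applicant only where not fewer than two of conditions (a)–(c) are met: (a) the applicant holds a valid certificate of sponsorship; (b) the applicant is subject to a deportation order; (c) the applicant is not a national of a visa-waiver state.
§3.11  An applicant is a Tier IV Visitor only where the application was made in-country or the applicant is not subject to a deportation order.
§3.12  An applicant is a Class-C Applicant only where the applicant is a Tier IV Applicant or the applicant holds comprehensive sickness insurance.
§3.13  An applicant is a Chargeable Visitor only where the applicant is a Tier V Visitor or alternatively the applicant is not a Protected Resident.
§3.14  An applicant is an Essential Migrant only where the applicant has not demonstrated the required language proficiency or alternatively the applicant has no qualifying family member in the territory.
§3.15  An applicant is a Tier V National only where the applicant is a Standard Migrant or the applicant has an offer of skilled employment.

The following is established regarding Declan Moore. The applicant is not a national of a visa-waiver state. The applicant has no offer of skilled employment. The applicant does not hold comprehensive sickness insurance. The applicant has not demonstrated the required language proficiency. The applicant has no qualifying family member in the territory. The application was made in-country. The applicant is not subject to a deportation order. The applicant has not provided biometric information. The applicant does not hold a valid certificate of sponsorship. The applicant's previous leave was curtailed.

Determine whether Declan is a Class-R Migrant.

No

Under §3.4: the applicant's previous leave was curtailed? yes; and the applicant has provided biometric information? no. So the applicant is not a Standard Migrant.
Under §3.15: Standard Migrant (§3.4)? no; or the applicant has an offer of skilled employment? no. So the applicant is not a Tier V National.
Under §3.6: the applicant's previous leave was curtailed? yes; and the applicant is a national of a visa-waiver state? no. So the applicant is not a Tier V Visitor.
Under §3.9: the applicant has a qualifying family member in the territory? no; and the application was made out-of-country? no. So the applicant is not a Protected Resident.
Under §3.13: Tier V Visitor (§3.6)? no; or not a Protected Resident (§3.9)? yes. So the applicant is a Chargeable Visitor.
Under §3.10: the applicant holds a valid certificate of sponsorship? no; the applicant is subject to a deportation order? no; the applicant is not a national of a visa-waiver state? yes — 1 of 3 hold (need ≥2) → not satisfied.
Under §3.12: Tier IV Applicant (§3.10)? no; or the applicant holds comprehensive sickness insurance? no. So the applicant is not a Class-C Applicant.
Under §3.3: not a Tier V National (§3.15)? yes; and Chargeable Visitor (§3.13)? yes; and Class-C Applicant (§3.12)? no. So the applicant is not a Class-G National.
Under §3.1: the applicant holds a valid certificate of sponsorship? no; and the applicant holds comprehensive sickness insurance? no. So the applicant is not an Authorised Person.
Under §3.7: the applicant has demonstrated the required language proficiency? no; and Authorised Person (§3.1)? no. So the applicant is not an Exempt Visitor.
Under §3.5: Class-G National (§3.3)? no; or Exempt Visitor (§3.7)? no. So the applicant is not a Class-R Migrant.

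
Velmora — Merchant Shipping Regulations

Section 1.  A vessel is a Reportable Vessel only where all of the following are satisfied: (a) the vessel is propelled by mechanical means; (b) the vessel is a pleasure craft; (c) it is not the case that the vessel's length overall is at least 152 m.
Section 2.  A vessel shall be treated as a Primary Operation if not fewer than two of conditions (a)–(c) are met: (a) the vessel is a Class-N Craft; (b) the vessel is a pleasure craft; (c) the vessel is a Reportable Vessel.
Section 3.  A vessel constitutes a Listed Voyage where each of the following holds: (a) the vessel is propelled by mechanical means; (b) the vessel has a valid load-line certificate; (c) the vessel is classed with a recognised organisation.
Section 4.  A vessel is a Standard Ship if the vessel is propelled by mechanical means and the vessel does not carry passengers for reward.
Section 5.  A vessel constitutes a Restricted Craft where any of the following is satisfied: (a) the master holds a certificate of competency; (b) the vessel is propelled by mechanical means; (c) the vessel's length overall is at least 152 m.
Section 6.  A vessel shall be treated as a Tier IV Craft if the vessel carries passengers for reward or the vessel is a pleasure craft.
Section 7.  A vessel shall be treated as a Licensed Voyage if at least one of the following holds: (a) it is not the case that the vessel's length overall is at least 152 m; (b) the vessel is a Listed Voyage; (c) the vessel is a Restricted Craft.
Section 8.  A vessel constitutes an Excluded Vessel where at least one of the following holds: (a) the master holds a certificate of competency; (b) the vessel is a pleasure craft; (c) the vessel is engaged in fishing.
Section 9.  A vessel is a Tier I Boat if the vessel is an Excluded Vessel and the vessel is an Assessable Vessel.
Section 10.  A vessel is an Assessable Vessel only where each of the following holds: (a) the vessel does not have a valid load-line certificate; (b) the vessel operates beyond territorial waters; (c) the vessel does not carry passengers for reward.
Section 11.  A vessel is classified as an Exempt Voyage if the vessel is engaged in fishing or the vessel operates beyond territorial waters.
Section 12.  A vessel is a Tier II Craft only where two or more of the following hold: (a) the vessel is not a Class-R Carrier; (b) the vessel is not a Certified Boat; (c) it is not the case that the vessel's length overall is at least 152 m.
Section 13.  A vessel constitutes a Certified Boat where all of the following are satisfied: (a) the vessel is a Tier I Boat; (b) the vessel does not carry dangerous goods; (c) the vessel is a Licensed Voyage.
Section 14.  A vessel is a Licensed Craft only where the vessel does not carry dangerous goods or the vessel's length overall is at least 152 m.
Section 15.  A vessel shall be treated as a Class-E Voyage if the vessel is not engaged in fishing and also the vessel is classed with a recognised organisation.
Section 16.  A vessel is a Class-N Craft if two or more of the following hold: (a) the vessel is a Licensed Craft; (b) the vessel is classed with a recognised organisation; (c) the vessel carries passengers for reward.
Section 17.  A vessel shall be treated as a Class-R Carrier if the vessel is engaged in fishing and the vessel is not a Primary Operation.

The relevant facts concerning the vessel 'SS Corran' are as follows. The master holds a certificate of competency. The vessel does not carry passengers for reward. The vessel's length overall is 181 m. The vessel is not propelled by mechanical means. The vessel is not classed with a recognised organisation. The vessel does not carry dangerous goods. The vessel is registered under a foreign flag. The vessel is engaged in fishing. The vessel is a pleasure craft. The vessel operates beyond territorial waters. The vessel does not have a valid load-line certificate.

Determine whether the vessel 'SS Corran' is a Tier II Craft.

No

section 14 — Licensed Craft: [the vessel does not carry dangerous goods? yes] OR [vessel's length overall: 181 m ≥ 152 m? yes] → satisfied.
section 16 — Class-N Craft: Licensed Craft (section 14)? yes; the vessel is classed with a recognised organisation? no; the vessel carries passengers for reward? no — 1 of 3 hold (need ≥2) → not satisfied.
section 1 — Reportable Vessel: [the vessel is propelled by mechanical means? no] AND [the vessel is a pleasure craft? yes] AND [vessel's length overall: 181 m ≥ 152 m? yes, so negated condition no] → not satisfied.
section 2 — Primary Operation: Class-N Craft (section 16)? no; the vessel is a pleasure craft? yes; Reportable Vessel (section 1)? no — 1 of 3 hold (need ≥2) → not satisfied.
section 17 — Class-R Carrier: [the vessel is engaged in fishing? yes] AND [not a Primary Operation (section 2)? yes] → satisfied.
section 8 — Excluded Vessel: [the master holds a certificate of competency? yes] OR [the vessel is a pleasure craft? yes] OR [the vessel is engaged in fishing? yes] → satisfied.
section 10 — Assessable Vessel: [the vessel does not have a valid load-line certificate? yes] AND [the vessel operates beyond territorial waters? yes] AND [the vessel does not carry passengers for reward? yes] → satisfied.
section 9 — Tier I Boat: [Excluded Vessel (section 8)? yes] AND [Assessable Vessel (section 10)? yes] → satisfied.
section 3 — Listed Voyage: [the vessel is propelled by mechanical means? no] AND [the vessel has a valid load-line certificate? no] AND [the vessel is classed with a recognised organisation? no] → not satisfied.
section 5 — Restricted Craft: [the master holds a certificate of competency? yes] OR [the vessel is propelled by mechanical means? no] OR [vessel's length overall: 181 m ≥ 152 m? yes] → satisfied.
section 7 — Licensed Voyage: [vessel's length overall: 181 m ≥ 152 m? yes, so negated condition no] OR [Listed Voyage (section 3)? no] OR [Restricted Craft (section 5)? yes] → satisfied.
section 13 — Certified Boat: [Tier I Boat (section 9)? yes] AND [the vessel does not carry dangerous goods? yes] AND [Licensed Voyage (section 7)? yes] → satisfied.
section 12 — Tier II Craft: not a Class-R Carrier (section 17)? no; not a Certified Boat (section 13)? no; vessel's length overall: 181 m ≥ 152 m? yes, so negated condition no — 0 of 3 hold (need ≥2) → not satisfied.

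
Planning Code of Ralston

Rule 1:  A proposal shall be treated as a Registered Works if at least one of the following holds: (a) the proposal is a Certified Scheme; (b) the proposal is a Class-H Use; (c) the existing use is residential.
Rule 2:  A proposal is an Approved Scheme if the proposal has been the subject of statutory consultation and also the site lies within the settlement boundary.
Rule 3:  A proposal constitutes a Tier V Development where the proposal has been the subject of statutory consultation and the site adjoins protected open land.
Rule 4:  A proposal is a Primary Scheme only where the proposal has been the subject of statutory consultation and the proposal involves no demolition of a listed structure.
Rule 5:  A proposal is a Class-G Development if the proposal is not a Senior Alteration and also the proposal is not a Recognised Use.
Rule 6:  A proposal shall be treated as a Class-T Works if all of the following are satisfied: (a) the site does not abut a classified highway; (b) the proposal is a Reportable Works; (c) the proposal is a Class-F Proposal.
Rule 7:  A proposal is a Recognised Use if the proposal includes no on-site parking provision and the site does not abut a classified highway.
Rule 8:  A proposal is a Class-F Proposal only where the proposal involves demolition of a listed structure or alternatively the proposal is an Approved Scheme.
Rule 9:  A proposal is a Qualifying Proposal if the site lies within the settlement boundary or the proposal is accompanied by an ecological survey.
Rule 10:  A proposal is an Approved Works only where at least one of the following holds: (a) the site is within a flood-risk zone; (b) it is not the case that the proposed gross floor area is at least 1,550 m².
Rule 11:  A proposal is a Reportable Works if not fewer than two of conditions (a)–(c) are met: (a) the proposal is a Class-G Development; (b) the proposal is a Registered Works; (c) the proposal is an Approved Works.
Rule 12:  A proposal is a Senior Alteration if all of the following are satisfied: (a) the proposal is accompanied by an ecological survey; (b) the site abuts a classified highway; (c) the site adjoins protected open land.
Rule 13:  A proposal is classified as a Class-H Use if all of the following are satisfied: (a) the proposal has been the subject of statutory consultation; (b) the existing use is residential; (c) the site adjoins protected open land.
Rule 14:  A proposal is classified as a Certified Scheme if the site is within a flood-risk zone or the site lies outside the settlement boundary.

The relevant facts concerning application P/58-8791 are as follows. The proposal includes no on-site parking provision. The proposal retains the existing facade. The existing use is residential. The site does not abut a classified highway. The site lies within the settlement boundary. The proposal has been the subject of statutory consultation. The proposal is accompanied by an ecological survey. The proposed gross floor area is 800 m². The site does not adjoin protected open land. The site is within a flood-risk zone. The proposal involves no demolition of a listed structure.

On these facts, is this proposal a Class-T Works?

rule 12 — Senior Alteration: [the proposal is accompanied by an ecological survey? yes] AND [the site abuts a classified highway? no] AND [the site adjoins protected open land? no] → not satisfied.
rule 7 — Recognised Use: [the proposal includes no on-site parking provision? yes] AND [the site does not abut a classified highway? yes] → satisfied.
rule 5 — Class-G Development: [not a Senior Alteration (rule 12)? yes] AND [not a Recognised Use (rule 7)? no] → not satisfied.
rule 14 — Certified Scheme: [the site is within a flood-risk zone? yes] OR [the site lies outside the settlement boundary? no] → satisfied.
rule 13 — Class-H Use: [the proposal has been the subject of statutory consultation? yes] AND [the existing use is residential? yes] AND [the site adjoins protected open land? no] → not satisfied.
rule 1 — Registered Works: [Certified Scheme (rule 14)? yes] OR [Class-H Use (rule 13)? no] OR [the existing use is residential? yes] → satisfied.
rule 10 — Approved Works: [the site is within a flood-risk zone? yes] OR [proposed gross floor area: 800 m² ≥ 1,550 m²? no, so negated condition yes] → satisfied.
rule 11 — Reportable Works: Class-G Development (rule 5)? no; Registered Works (rule 1)? yes; Approved Works (rule 10)? yes — 2 of 3 hold (need ≥2) → satisfied.
rule 2 — Approved Scheme: [the proposal has been the subject of statutory consultation? yes] AND [the site lies within the settlement boundary? yes] → satisfied.
rule 8 — Class-F Proposal: [the proposal involves demolition of a listed structure? no] OR [Approved Scheme (rule 2)? yes] → satisfied.
rule 6 — Class-T Works: [the site does not abut a classified highway? yes] AND [Reportable Works (rule 11)? yes] AND [Class-F Proposal (rule 8)? yes] → satisfied.

Yes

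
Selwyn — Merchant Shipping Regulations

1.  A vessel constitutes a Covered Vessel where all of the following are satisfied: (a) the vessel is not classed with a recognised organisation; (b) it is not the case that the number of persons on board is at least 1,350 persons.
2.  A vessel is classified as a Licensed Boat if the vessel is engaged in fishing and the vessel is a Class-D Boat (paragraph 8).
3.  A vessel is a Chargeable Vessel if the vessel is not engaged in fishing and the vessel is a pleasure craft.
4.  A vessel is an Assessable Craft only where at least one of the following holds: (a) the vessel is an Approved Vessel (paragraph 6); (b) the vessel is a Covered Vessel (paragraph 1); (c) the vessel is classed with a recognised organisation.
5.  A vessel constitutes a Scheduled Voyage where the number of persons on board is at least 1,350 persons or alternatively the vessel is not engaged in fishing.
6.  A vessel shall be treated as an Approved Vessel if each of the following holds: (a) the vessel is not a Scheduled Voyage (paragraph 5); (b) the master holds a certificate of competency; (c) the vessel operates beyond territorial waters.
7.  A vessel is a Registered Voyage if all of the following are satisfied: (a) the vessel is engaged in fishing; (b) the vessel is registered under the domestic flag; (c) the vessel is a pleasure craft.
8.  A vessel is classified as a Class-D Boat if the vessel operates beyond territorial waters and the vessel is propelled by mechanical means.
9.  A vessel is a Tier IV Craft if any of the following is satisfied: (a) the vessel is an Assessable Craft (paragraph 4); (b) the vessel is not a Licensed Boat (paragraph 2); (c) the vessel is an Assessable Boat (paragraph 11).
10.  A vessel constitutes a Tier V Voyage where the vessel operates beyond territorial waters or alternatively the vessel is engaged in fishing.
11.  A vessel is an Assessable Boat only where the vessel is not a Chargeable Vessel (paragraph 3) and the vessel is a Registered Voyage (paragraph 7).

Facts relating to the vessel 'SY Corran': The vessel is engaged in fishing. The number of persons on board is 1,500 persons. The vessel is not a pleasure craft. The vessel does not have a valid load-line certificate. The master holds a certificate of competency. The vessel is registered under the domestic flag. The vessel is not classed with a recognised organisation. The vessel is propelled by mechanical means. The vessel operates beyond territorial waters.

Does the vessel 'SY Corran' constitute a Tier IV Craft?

No

paragraph 5 — Scheduled Voyage: [number of persons on board: 1,500 persons ≥ 1,350 persons? yes] OR [the vessel is not engaged in fishing? no] → satisfied.
paragraph 6 — Approved Vessel: [not a Scheduled Voyage (paragraph 5)? no] AND [the master holds a certificate of competency? yes] AND [the vessel operates beyond territorial waters? yes] → not satisfied.
paragraph 1 — Covered Vessel: [the vessel is not classed with a recognised organisation? yes] AND [number of persons on board: 1,500 persons ≥ 1,350 persons? yes, so negated condition no] → not satisfied.
paragraph 4 — Assessable Craft: [Approved Vessel (paragraph 6)? no] OR [Covered Vessel (paragraph 1)? no] OR [the vessel is classed with a recognised organisation? no] → not satisfied.
paragraph 8 — Class-D Boat: [the vessel operates beyond territorial waters? yes] AND [the vessel is propelled by mechanical means? yes] → satisfied.
paragraph 2 — Licensed Boat: [the vessel is engaged in fishing? yes] AND [Class-D Boat (paragraph 8)? yes] → satisfied.
paragraph 3 — Chargeable Vessel: [the vessel is not engaged in fishing? no] AND [the vessel is a pleasure craft? no] → not satisfied.
paragraph 7 — Registered Voyage: [the vessel is engaged in fishing? yes] AND [the vessel is registered under the domestic flag? yes] AND [the vessel is a pleasure craft? no] → not satisfied.
paragraph 11 — Assessable Boat: [not a Chargeable Vessel (paragraph 3)? yes] AND [Registered Voyage (paragraph 7)? no] → not satisfied.
paragraph 9 — Tier IV Craft: [Assessable Craft (paragraph 4)? no] OR [not a Licensed Boat (paragraph 2)? no] OR [Assessable Boat (paragraph 11)? no] → not satisfied.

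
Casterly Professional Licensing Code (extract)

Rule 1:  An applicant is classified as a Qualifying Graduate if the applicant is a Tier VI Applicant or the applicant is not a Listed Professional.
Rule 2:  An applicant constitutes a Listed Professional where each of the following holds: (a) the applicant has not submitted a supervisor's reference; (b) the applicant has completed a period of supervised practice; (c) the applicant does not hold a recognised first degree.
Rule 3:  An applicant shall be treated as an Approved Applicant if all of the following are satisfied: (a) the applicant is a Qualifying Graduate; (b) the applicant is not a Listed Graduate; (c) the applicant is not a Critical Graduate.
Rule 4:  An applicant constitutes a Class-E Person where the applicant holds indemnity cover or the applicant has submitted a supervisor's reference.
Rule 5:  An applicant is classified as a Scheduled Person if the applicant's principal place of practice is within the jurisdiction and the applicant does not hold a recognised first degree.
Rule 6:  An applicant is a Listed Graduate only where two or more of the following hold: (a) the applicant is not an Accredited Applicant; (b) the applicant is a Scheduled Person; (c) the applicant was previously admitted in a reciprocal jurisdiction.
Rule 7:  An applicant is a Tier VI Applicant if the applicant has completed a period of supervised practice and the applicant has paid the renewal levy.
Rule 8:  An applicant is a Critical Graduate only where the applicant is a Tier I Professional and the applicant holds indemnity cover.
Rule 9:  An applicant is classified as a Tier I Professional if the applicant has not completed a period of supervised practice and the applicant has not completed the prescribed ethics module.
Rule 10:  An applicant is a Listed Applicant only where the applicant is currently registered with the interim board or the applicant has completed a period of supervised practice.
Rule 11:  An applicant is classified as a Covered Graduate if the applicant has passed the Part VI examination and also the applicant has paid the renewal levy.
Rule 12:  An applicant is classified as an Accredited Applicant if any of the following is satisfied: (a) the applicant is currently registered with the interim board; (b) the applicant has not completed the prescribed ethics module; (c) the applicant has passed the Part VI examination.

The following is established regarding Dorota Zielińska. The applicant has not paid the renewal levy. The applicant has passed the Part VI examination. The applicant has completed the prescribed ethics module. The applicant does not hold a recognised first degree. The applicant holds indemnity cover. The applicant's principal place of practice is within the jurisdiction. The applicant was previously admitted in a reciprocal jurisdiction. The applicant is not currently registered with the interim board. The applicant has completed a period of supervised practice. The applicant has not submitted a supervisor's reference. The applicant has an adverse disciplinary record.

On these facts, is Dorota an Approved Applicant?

No

Under rule 7: the applicant has completed a period of supervised practice? yes; and the applicant has paid the renewal levy? no. So the applicant is not a Tier VI Applicant.
Under rule 2: the applicant has not submitted a supervisor's reference? yes; and the applicant has completed a period of supervised practice? yes; and the applicant does not hold a recognised first degree? yes. So the applicant is a Listed Professional.
Under rule 1: Tier VI Applicant (rule 7)? no; or not a Listed Professional (rule 2)? no. So the applicant is not a Qualifying Graduate.
Under rule 12: the applicant is currently registered with the interim board? no; or the applicant has not completed the prescribed ethics module? no; or the applicant has passed the Part VI examination? yes. So the applicant is an Accredited Applicant.
Under rule 5: the applicant's principal place of practice is within the jurisdiction? yes; and the applicant does not hold a recognised first degree? yes. So the applicant is a Scheduled Person.
Under rule 6: not an Accredited Applicant (rule 12)? no; Scheduled Person (rule 5)? yes; the applicant was previously admitted in a reciprocal jurisdiction? yes — 2 of 3 hold (need ≥2) → satisfied.
Under rule 9: the applicant has not completed a period of supervised practice? no; and the applicant has not completed the prescribed ethics module? no. So the applicant is not a Tier I Professional.
Under rule 8: Tier I Professional (rule 9)? no; and the applicant holds indemnity cover? yes. So the applicant is not a Critical Graduate.
Under rule 3: Qualifying Graduate (rule 1)? no; and not a Listed Graduate (rule 6)? no; and not a Critical Graduate (rule 8)? yes. So the applicant is not an Approved Applicant.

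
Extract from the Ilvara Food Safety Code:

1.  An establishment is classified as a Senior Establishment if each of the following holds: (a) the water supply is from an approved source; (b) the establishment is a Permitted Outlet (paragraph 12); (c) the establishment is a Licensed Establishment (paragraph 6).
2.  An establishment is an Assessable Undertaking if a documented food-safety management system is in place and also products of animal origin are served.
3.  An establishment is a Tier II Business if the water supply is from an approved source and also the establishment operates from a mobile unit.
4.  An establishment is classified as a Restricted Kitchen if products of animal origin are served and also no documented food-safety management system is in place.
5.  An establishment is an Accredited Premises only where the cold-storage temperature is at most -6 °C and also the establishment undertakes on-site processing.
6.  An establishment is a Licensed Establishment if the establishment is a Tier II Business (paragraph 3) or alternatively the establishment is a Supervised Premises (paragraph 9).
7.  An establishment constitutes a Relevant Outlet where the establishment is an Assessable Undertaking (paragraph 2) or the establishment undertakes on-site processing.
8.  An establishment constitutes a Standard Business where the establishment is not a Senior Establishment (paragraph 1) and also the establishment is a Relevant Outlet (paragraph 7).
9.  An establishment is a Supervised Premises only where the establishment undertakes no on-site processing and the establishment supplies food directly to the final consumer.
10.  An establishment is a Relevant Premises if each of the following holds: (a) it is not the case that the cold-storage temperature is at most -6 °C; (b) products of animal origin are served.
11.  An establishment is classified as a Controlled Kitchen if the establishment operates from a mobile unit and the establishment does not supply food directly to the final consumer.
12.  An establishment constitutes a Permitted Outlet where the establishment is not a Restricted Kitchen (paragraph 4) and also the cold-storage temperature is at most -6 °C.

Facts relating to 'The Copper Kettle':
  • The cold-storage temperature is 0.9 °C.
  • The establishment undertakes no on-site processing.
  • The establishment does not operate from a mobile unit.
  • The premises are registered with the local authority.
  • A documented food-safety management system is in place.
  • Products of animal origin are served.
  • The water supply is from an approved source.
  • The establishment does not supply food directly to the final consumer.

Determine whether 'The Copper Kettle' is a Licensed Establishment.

No

Under paragraph 3: the water supply is from an approved source? yes; and the establishment operates from a mobile unit? no. So the establishment is not a Tier II Business.
Under paragraph 9: the establishment undertakes no on-site processing? yes; and the establishment supplies food directly to the final consumer? no. So the establishment is not a Supervised Premises.
Under paragraph 6: Tier II Business (paragraph 3)? no; or Supervised Premises (paragraph 9)? no. So the establishment is not a Licensed Establishment.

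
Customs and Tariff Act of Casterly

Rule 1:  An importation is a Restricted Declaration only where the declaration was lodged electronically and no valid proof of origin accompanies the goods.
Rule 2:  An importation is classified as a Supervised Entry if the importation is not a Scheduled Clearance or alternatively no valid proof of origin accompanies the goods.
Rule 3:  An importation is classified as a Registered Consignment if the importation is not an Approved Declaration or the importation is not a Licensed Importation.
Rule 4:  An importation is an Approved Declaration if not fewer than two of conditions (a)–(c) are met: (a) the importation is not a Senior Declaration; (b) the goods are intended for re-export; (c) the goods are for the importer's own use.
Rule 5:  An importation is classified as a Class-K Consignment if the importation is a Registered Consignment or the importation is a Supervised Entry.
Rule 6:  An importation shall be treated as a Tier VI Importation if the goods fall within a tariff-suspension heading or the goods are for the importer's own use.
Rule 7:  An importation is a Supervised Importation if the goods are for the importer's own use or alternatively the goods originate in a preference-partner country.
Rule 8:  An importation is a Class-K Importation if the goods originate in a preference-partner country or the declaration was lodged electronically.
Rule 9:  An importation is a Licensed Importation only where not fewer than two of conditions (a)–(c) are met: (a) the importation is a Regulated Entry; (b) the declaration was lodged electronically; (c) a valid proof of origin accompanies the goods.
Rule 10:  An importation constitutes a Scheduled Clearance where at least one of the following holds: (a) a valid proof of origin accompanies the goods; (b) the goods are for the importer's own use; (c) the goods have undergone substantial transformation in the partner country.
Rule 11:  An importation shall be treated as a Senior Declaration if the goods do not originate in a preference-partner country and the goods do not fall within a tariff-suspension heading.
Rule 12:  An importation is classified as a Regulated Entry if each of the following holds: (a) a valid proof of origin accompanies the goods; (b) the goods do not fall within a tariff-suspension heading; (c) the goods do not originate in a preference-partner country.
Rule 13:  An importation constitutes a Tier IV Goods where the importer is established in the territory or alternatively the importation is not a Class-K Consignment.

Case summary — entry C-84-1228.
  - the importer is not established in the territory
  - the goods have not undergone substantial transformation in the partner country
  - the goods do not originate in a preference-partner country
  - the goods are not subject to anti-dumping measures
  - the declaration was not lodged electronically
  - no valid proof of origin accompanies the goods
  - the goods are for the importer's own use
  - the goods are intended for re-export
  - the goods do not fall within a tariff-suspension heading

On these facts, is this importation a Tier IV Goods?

No

rule 11 — Senior Declaration: [the goods do not originate in a preference-partner country? yes] AND [the goods do not fall within a tariff-suspension heading? yes] → satisfied.
rule 4 — Approved Declaration: not a Senior Declaration (rule 11)? no; the goods are intended for re-export? yes; the goods are for the importer's own use? yes — 2 of 3 hold (need ≥2) → satisfied.
rule 12 — Regulated Entry: [a valid proof of origin accompanies the goods? no] AND [the goods do not fall within a tariff-suspension heading? yes] AND [the goods do not originate in a preference-partner country? yes] → not satisfied.
rule 9 — Licensed Importation: Regulated Entry (rule 12)? no; the declaration was lodged electronically? no; a valid proof of origin accompanies the goods? no — 0 of 3 hold (need ≥2) → not satisfied.
rule 3 — Registered Consignment: [not an Approved Declaration (rule 4)? no] OR [not a Licensed Importation (rule 9)? yes] → satisfied.
rule 10 — Scheduled Clearance: [a valid proof of origin accompanies the goods? no] OR [the goods are for the importer's own use? yes] OR [the goods have undergone substantial transformation in the partner country? no] → satisfied.
rule 2 — Supervised Entry: [not a Scheduled Clearance (rule 10)? no] OR [no valid proof of origin accompanies the goods? yes] → satisfied.
rule 5 — Class-K Consignment: [Registered Consignment (rule 3)? yes] OR [Supervised Entry (rule 2)? yes] → satisfied.
rule 13 — Tier IV Goods: [the importer is established in the territory? no] OR [not a Class-K Consignment (rule 5)? no] → not satisfied.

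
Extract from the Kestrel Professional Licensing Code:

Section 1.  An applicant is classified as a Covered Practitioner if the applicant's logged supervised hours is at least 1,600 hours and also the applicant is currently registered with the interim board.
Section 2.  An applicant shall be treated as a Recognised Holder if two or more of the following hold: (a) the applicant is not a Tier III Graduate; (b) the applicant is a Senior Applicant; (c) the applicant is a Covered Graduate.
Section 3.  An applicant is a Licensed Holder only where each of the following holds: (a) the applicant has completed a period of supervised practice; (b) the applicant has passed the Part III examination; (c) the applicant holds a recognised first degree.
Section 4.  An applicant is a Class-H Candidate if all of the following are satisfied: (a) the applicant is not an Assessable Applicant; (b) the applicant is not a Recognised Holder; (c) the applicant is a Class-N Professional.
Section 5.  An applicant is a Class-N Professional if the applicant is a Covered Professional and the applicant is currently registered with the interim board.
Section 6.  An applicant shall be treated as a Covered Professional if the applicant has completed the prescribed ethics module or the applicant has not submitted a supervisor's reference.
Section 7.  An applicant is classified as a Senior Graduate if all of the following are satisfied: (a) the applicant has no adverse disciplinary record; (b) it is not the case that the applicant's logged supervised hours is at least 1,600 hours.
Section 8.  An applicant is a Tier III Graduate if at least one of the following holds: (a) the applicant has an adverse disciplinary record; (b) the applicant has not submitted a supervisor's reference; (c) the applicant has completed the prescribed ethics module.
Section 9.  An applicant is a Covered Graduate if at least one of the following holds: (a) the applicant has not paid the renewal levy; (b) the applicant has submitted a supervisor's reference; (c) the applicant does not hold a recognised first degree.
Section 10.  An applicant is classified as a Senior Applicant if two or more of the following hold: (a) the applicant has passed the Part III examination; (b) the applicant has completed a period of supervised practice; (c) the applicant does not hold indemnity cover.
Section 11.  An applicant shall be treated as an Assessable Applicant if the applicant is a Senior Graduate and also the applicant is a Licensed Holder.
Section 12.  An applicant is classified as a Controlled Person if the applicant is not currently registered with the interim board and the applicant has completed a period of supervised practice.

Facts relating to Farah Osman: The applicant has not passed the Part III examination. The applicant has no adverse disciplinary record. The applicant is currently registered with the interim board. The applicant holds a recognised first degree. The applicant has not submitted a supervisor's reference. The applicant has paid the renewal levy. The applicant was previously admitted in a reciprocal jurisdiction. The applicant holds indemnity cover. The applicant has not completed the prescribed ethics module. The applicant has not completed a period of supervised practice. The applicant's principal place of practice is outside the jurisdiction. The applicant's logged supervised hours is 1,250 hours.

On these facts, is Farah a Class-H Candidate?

Under section 7: the applicant has no adverse disciplinary record? yes; and applicant's logged supervised hours: 1,250 hours ≥ 1,600 hours? no, so negated condition yes. So the applicant is a Senior Graduate.
Under section 3: the applicant has completed a period of supervised practice? no; and the applicant has passed the Part III examination? no; and the applicant holds a recognised first degree? yes. So the applicant is not a Licensed Holder.
Under section 11: Senior Graduate (section 7)? yes; and Licensed Holder (section 3)? no. So the applicant is not an Assessable Applicant.
Under section 8: the applicant has an adverse disciplinary record? no; or the applicant has not submitted a supervisor's reference? yes; or the applicant has completed the prescribed ethics module? no. So the applicant is a Tier III Graduate.
Under section 10: the applicant has passed the Part III examination? no; the applicant has completed a period of supervised practice? no; the applicant does not hold indemnity cover? no — 0 of 3 hold (need ≥2) → not satisfied.
Under section 9: the applicant has not paid the renewal levy? no; or the applicant has submitted a supervisor's reference? no; or the applicant does not hold a recognised first degree? no. So the applicant is not a Covered Graduate.
Under section 2: not a Tier III Graduate (section 8)? no; Senior Applicant (section 10)? no; Covered Graduate (section 9)? no — 0 of 3 hold (need ≥2) → not satisfied.
Under section 6: the applicant has completed the prescribed ethics module? no; or the applicant has not submitted a supervisor's reference? yes. So the applicant is a Covered Professional.
Under section 5: Covered Professional (section 6)? yes; and the applicant is currently registered with the interim board? yes. So the applicant is a Class-N Professional.
Under section 4: not an Assessable Applicant (section 11)? yes; and not a Recognised Holder (section 2)? yes; and Class-N Professional (section 5)? yes. So the applicant is a Class-H Candidate.

Yes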